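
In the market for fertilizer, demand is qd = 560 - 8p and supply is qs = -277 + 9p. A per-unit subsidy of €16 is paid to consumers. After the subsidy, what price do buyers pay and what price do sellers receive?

Pre-subsidy: 560 - 8p = -277 + 9p gives p* = 837/17, q* = 2824/17.
With the rebate, buyers effectively pay pb = ps − 16, where ps is the price sellers receive.
Demand in terms of ps becomes qd = 560 − 8(ps − 16) = 688 - 8ps. Setting this equal to supply: 688 - 8ps = -277 + 9ps, so ps = 965/17.
Buyers pay pb = 965/17 − 16 = 693/17; q' = -277 + 9·(965/17) = 3976/17.

Buyers pay 693/17; sellers receive 965/17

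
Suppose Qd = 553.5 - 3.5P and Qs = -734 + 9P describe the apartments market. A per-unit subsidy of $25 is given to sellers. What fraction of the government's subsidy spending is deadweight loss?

Pre-subsidy: 553.5 - 3.5P = -734 + 9P gives P* = 103, Q* = 193.
With the subsidy, sellers receive Ps = Pb + 25 for each unit, where Pb is the price buyers pay.
Supply in terms of Pb becomes Qs = -734 + 9(Pb + 25) = -509 + 9Pb. Setting this equal to demand: 553.5 - 3.5Pb = -509 + 9Pb, so Pb = 85.
Sellers receive Ps = 85 + 25 = 110; Q' = 553.5 − 3.5·85 = 256.
ΔCS = ½(193 + 256)(103 − 85) = 4041; ΔPS = ½(193 + 256)(110 − 103) = 1571.5.
Government spending = 25 × 256 = 6400.
DWL = ½ × 25 × (256 − 193) = 787.5; fraction = 787.5 / 6400 = 0.123046875.

DWL / government spending = 0.123046875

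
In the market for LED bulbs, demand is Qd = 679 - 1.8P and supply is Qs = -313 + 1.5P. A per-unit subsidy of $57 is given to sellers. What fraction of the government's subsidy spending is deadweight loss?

Pre-subsidy: 679 - 1.8P = -313 + 1.5P gives P* = 9920/33, Q* = 1517/11.
With the subsidy, sellers receive Ps = Pb + 57 for each unit, where Pb is the price buyers pay.
Supply in terms of Pb becomes Qs = -313 + 1.5(Pb + 57) = -227.5 + 1.5Pb. Setting this equal to demand: 679 - 1.8Pb = -227.5 + 1.5Pb, so Pb = 9065/33.
Sellers receive Ps = 9065/33 + 57 = 10946/33; Q' = 679 − 1.8·(9065/33) = 2030/11.
ΔCS = ½(1517/11 + 2030/11)(9920/33 − 9065/33) = 1010895/242; ΔPS = ½(1517/11 + 2030/11)(10946/33 − 9920/33) = 606537/121.
Government spending = 57 × 2030/11 = 115710/11.
DWL = ½ × 57 × (2030/11 − 1517/11) = 29241/22; fraction = (29241/22) / (115710/11) = 513/4060.

DWL / government spending = 513/4060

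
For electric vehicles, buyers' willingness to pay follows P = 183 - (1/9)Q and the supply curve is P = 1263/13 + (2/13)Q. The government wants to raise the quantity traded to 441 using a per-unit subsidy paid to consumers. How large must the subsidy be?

At Q = 441, from the demand curve buyers pay Pb = 183 − (1/9)·441 = 134; from the supply curve sellers need Ps = 1263/13 + (2/13)·441 = 165.
The subsidy must fill the gap: s = Ps − Pb = 165 − 134 = 31.

Required subsidy s = 31 per unit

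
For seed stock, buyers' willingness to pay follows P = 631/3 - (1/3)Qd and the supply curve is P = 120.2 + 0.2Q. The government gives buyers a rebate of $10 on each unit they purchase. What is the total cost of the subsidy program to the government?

Government cost = $1877.5

Pre-subsidy: 631/3 - (1/3)Q = 120.2 + 0.2Q gives Q* = 169 and P* = 154.
With the rebate, buyers effectively pay Pb = Ps − 10, where Ps is the price sellers receive.
On the curves, Pb = 631/3 - (1/3)Q and Ps = 120.2 + 0.2Q; the wedge Ps − Pb = 10 gives 120.2 + 0.2Q − (631/3 - (1/3)Q) = 10, so Q' = 187.75.
Then Pb = 631/3 − (1/3)·187.75 = 147.75 and Ps = 120.2 + 0.2·187.75 = 157.75.
Government outlay = subsidy × quantity = 10 × 187.75 = 1877.5.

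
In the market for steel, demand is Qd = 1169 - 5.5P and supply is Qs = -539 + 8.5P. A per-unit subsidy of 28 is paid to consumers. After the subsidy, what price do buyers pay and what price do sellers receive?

Pre-subsidy: 1169 - 5.5P = -539 + 8.5P gives P* = 122, Q* = 498.
With the rebate, buyers effectively pay Pb = Ps − 28, where Ps is the price sellers receive.
Demand in terms of Ps becomes Qd = 1169 − 5.5(Ps − 28) = 1323 - 5.5Ps. Setting this equal to supply: 1323 - 5.5Ps = -539 + 8.5Ps, so Ps = 133.
Buyers pay Pb = 133 − 28 = 105; Q' = -539 + 8.5·133 = 591.5.

Buyers pay 105; sellers receive 133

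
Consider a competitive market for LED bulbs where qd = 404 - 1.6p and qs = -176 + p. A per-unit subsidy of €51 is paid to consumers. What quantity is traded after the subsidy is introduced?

Pre-subsidy: 404 - 1.6p = -176 + p gives p* = 2900/13, q* = 612/13.
With the rebate, buyers effectively pay pb = ps − 51, where ps is the price sellers receive.
Demand in terms of ps becomes qd = 404 − 1.6(ps − 51) = 485.6 - 1.6ps. Setting this equal to supply: 485.6 - 1.6ps = -176 + ps, so ps = 3308/13.
Buyers pay pb = 3308/13 − 51 = 2645/13; q' = -176 + 1·(3308/13) = 1020/13.

q' = 1020/13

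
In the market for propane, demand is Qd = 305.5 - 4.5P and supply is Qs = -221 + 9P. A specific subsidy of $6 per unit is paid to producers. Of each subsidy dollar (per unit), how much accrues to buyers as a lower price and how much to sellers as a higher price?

Buyers gain $4 per unit; sellers gain $2 per unit

Pre-subsidy: 305.5 - 4.5P = -221 + 9P gives P* = 39, Q* = 130.
With the subsidy, sellers receive Ps = Pb + 6 for each unit, where Pb is the price buyers pay.
Supply in terms of Pb becomes Qs = -221 + 9(Pb + 6) = -167 + 9Pb. Setting this equal to demand: 305.5 - 4.5Pb = -167 + 9Pb, so Pb = 35.
Sellers receive Ps = 35 + 6 = 41; Q' = 305.5 − 4.5·35 = 148.
Buyers' price falls by P* − Pb = 39 − 35 = 4; sellers' price rises by Ps − P* = 41 − 39 = 2.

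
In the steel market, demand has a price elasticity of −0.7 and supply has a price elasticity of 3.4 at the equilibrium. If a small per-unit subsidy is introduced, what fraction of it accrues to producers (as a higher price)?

Producer share = 7/41

For a small subsidy around the equilibrium, the benefit split depends on the relative slopes, which at a point are proportional to the elasticities.
Buyer share = εs/(εs + |εd|) = 3.4/(3.4 + 0.7) = 34/41; seller share = |εd|/(εs + |εd|) = 7/41.
So producers capture 7/41 of the subsidy.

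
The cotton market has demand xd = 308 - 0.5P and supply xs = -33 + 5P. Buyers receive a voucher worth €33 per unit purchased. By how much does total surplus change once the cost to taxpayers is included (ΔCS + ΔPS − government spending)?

Pre-subsidy: 308 - 0.5P = -33 + 5P gives P* = 62, x* = 277.
With the rebate, buyers effectively pay Pb = Ps − 33, where Ps is the price sellers receive.
Demand in terms of Ps becomes xd = 308 − 0.5(Ps − 33) = 324.5 - 0.5Ps. Setting this equal to supply: 324.5 - 0.5Ps = -33 + 5Ps, so Ps = 65.
Buyers pay Pb = 65 − 33 = 32; x' = -33 + 5·65 = 292.
ΔCS = ½(277 + 292)(62 − 32) = 8535; ΔPS = ½(277 + 292)(65 − 62) = 853.5.
Government spending = 33 × 292 = 9636.
Net change = 8535 + 853.5 − 9636 = -247.5. The loss equals the DWL triangle ½·33·15.

Net change in total surplus = -€247.5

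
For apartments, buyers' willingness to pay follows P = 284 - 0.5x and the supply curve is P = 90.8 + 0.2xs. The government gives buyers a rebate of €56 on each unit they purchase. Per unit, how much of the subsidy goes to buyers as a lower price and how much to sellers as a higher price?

Pre-subsidy: 284 - 0.5x = 90.8 + 0.2x gives x* = 276 and P* = 146.
With the rebate, buyers effectively pay Pb = Ps − 56, where Ps is the price sellers receive.
On the curves, Pb = 284 - 0.5x and Ps = 90.8 + 0.2x; the wedge Ps − Pb = 56 gives 90.8 + 0.2x − (284 - 0.5x) = 56, so x' = 356.
Then Pb = 284 − 0.5·356 = 106 and Ps = 90.8 + 0.2·356 = 162.
Buyers' price falls by P* − Pb = 146 − 106 = 40; sellers' price rises by Ps − P* = 162 − 146 = 16.

Buyers gain €40 per unit; sellers gain €16 per unit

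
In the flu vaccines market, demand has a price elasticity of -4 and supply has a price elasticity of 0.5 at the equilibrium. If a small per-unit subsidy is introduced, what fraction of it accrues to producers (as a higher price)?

Producer share = 8/9

For a small subsidy around the equilibrium, the benefit split depends on the relative slopes, which at a point are proportional to the elasticities.
Buyer share = εs/(εs + |εd|) = 0.5/(0.5 + 4) = 1/9; seller share = |εd|/(εs + |εd|) = 8/9.
So producers capture 8/9 of the subsidy.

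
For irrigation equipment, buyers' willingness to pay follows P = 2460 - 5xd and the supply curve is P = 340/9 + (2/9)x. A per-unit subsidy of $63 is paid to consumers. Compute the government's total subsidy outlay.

Government cost = 1409121/47

Pre-subsidy: 2460 - 5x = 340/9 + (2/9)x gives x* = 21800/47 and P* = 6620/47.
With the rebate, buyers effectively pay Pb = Ps − 63, where Ps is the price sellers receive.
On the curves, Pb = 2460 - 5x and Ps = 340/9 + (2/9)x; the wedge Ps − Pb = 63 gives 340/9 + (2/9)x − (2460 - 5x) = 63, so x' = 22367/47.
Then Pb = 2460 − 5·(22367/47) = 3785/47 and Ps = 340/9 + (2/9)·(22367/47) = 6746/47.
Government outlay = subsidy × quantity = 63 × 22367/47 = 1409121/47.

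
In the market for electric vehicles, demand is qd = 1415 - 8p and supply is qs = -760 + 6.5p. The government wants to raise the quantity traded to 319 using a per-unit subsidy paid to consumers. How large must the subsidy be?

At q = 319, invert demand for the buyer price: pb = (1415 − 319)/8 = 137; invert supply for the seller price: ps = (319 − (-760))/6.5 = 166.
The subsidy must fill the gap: s = ps − pb = 166 − 137 = 29.

Required subsidy s = 29 per unit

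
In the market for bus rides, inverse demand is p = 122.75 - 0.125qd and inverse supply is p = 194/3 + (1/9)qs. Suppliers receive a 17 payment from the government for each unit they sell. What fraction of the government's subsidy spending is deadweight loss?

Pre-subsidy: 122.75 - 0.125q = 194/3 + (1/9)q gives q* = 246 and p* = 92.
With the subsidy, sellers receive ps = pb + 17 for each unit, where pb is the price buyers pay.
On the curves, pb = 122.75 - 0.125q and ps = 194/3 + (1/9)q; the wedge ps − pb = 17 gives 194/3 + (1/9)q − (122.75 - 0.125q) = 17, so q' = 318.
Then pb = 122.75 − 0.125·318 = 83 and ps = 194/3 + (1/9)·318 = 100.
ΔCS = ½(246 + 318)(92 − 83) = 2538; ΔPS = ½(246 + 318)(100 − 92) = 2256.
Government spending = 17 × 318 = 5406.
DWL = ½ × 17 × (318 − 246) = 612; fraction = 612 / 5406 = 6/53.

DWL / government spending = 6/53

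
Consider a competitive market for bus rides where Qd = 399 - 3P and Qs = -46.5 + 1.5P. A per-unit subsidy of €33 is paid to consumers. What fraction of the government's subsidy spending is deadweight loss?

DWL / government spending = 11/90

Pre-subsidy: 399 - 3P = -46.5 + 1.5P gives P* = 99, Q* = 102.
With the rebate, buyers effectively pay Pb = Ps − 33, where Ps is the price sellers receive.
Demand in terms of Ps becomes Qd = 399 − 3(Ps − 33) = 498 - 3Ps. Setting this equal to supply: 498 - 3Ps = -46.5 + 1.5Ps, so Ps = 121.
Buyers pay Pb = 121 − 33 = 88; Q' = -46.5 + 1.5·121 = 135.
ΔCS = ½(102 + 135)(99 − 88) = 1303.5; ΔPS = ½(102 + 135)(121 − 99) = 2607.
Government spending = 33 × 135 = 4455.
DWL = ½ × 33 × (135 − 102) = 544.5; fraction = 544.5 / 4455 = 11/90.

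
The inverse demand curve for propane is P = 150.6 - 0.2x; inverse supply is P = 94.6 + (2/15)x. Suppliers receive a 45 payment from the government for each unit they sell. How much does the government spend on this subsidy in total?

Pre-subsidy: 150.6 - 0.2x = 94.6 + (2/15)x gives x* = 168 and P* = 117.
With the subsidy, sellers receive Ps = Pb + 45 for each unit, where Pb is the price buyers pay.
On the curves, Pb = 150.6 - 0.2x and Ps = 94.6 + (2/15)x; the wedge Ps − Pb = 45 gives 94.6 + (2/15)x − (150.6 - 0.2x) = 45, so x' = 303.
Then Pb = 150.6 − 0.2·303 = 90 and Ps = 94.6 + (2/15)·303 = 135.
Government outlay = subsidy × quantity = 45 × 303 = 13635.

Government cost = 13635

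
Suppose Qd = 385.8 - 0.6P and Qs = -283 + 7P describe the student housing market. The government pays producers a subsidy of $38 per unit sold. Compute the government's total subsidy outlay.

Government cost = $13452

Pre-subsidy: 385.8 - 0.6P = -283 + 7P gives P* = 88, Q* = 333.
With the subsidy, sellers receive Ps = Pb + 38 for each unit, where Pb is the price buyers pay.
Supply in terms of Pb becomes Qs = -283 + 7(Pb + 38) = -17 + 7Pb. Setting this equal to demand: 385.8 - 0.6Pb = -17 + 7Pb, so Pb = 53.
Sellers receive Ps = 53 + 38 = 91; Q' = 385.8 − 0.6·53 = 354.
Government outlay = subsidy × quantity = 38 × 354 = 13452.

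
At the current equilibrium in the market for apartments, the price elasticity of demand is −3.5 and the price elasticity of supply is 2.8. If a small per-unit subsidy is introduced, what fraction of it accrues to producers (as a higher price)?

For a small subsidy around the equilibrium, the benefit split depends on the relative slopes, which at a point are proportional to the elasticities.
Buyer share = εs/(εs + |εd|) = 2.8/(2.8 + 3.5) = 4/9; seller share = |εd|/(εs + |εd|) = 5/9.
So producers capture 5/9 of the subsidy.

Producer share = 5/9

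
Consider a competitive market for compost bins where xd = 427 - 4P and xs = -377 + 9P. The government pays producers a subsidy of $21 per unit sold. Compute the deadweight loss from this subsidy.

Pre-subsidy: 427 - 4P = -377 + 9P gives P* = 804/13, x* = 2335/13.
With the subsidy, sellers receive Ps = Pb + 21 for each unit, where Pb is the price buyers pay.
Supply in terms of Pb becomes xs = -377 + 9(Pb + 21) = -188 + 9Pb. Setting this equal to demand: 427 - 4Pb = -188 + 9Pb, so Pb = 615/13.
Sellers receive Ps = 615/13 + 21 = 888/13; x' = 427 − 4·(615/13) = 3091/13.
The subsidy expands output by 3091/13 − 2335/13 = 756/13 past the efficient level; on those units the gap between marginal cost and willingness to pay runs from 0 up to 21.
DWL = ½ × 21 × 756/13 = 7938/13.

Deadweight loss = 7938/13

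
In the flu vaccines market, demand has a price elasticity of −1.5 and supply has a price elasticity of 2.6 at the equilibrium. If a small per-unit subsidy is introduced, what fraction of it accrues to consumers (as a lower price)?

For a small subsidy around the equilibrium, the benefit split depends on the relative slopes, which at a point are proportional to the elasticities.
Buyer share = εs/(εs + |εd|) = 2.6/(2.6 + 1.5) = 26/41; seller share = |εd|/(εs + |εd|) = 15/41.

Consumer share = 26/41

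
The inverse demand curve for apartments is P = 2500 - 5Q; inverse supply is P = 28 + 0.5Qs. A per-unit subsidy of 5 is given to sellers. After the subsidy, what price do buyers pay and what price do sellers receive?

Buyers pay 2730/11; sellers receive 2785/11

Pre-subsidy: 2500 - 5Q = 28 + 0.5Q gives Q* = 4944/11 and P* = 2780/11.
With the subsidy, sellers receive Ps = Pb + 5 for each unit, where Pb is the price buyers pay.
On the curves, Pb = 2500 - 5Q and Ps = 28 + 0.5Q; the wedge Ps − Pb = 5 gives 28 + 0.5Q − (2500 - 5Q) = 5, so Q' = 4954/11.
Then Pb = 2500 − 5·(4954/11) = 2730/11 and Ps = 28 + 0.5·(4954/11) = 2785/11.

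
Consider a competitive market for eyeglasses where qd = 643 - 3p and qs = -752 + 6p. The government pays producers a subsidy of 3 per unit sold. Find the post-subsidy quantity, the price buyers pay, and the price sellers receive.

q' = 184; buyers pay 153; sellers receive 156

Pre-subsidy: 643 - 3p = -752 + 6p gives p* = 155, q* = 178.
With the subsidy, sellers receive ps = pb + 3 for each unit, where pb is the price buyers pay.
Supply in terms of pb becomes qs = -752 + 6(pb + 3) = -734 + 6pb. Setting this equal to demand: 643 - 3pb = -734 + 6pb, so pb = 153.
Sellers receive ps = 153 + 3 = 156; q' = 643 − 3·153 = 184.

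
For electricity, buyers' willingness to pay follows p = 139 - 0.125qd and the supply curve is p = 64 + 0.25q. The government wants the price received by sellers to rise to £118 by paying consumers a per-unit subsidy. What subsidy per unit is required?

At a seller price of 118, quantity supplied is -256 + 4·118 = 216.
Buyers absorb 216 only when they pay pb = 139 − 0.125·216 = 112.
s = ps − pb = 118 − 112 = 6.

Required subsidy s = £6 per unit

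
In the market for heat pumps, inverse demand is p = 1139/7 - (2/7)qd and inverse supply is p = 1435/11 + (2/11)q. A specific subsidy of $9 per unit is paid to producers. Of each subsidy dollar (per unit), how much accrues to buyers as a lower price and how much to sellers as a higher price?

Buyers gain $5.5 per unit; sellers gain $3.5 per unit

Pre-subsidy: 1139/7 - (2/7)q = 1435/11 + (2/11)q gives q* = 69 and p* = 143.
With the subsidy, sellers receive ps = pb + 9 for each unit, where pb is the price buyers pay.
On the curves, pb = 1139/7 - (2/7)q and ps = 1435/11 + (2/11)q; the wedge ps − pb = 9 gives 1435/11 + (2/11)q − (1139/7 - (2/7)q) = 9, so q' = 88.25.
Then pb = 1139/7 − (2/7)·88.25 = 137.5 and ps = 1435/11 + (2/11)·88.25 = 146.5.
Buyers' price falls by p* − pb = 143 − 137.5 = 5.5; sellers' price rises by ps − p* = 146.5 − 143 = 3.5.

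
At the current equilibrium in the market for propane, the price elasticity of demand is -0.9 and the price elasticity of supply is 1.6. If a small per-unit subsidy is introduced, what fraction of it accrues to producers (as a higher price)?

For a small subsidy around the equilibrium, the benefit split depends on the relative slopes, which at a point are proportional to the elasticities.
Buyer share = εs/(εs + |εd|) = 1.6/(1.6 + 0.9) = 0.64; seller share = |εd|/(εs + |εd|) = 0.36.
So producers capture 0.36 of the subsidy.

Producer share = 0.36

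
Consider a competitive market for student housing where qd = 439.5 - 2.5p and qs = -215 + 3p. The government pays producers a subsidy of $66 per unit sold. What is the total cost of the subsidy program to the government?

Government cost = $15312

Pre-subsidy: 439.5 - 2.5p = -215 + 3p gives p* = 119, q* = 142.
With the subsidy, sellers receive ps = pb + 66 for each unit, where pb is the price buyers pay.
Supply in terms of pb becomes qs = -215 + 3(pb + 66) = -17 + 3pb. Setting this equal to demand: 439.5 - 2.5pb = -17 + 3pb, so pb = 83.
Sellers receive ps = 83 + 66 = 149; q' = 439.5 − 2.5·83 = 232.
Government outlay = subsidy × quantity = 66 × 232 = 15312.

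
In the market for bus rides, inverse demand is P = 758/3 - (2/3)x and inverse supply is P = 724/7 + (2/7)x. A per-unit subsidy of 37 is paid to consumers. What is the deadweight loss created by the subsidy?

Pre-subsidy: 758/3 - (2/3)x = 724/7 + (2/7)x gives x* = 156.7 and P* = 148.2.
With the rebate, buyers effectively pay Pb = Ps − 37, where Ps is the price sellers receive.
On the curves, Pb = 758/3 - (2/3)x and Ps = 724/7 + (2/7)x; the wedge Ps − Pb = 37 gives 724/7 + (2/7)x − (758/3 - (2/3)x) = 37, so x' = 195.55.
Then Pb = 758/3 − (2/3)·195.55 = 122.3 and Ps = 724/7 + (2/7)·195.55 = 159.3.
The subsidy expands output by 195.55 − 156.7 = 38.85 past the efficient level; on those units the gap between marginal cost and willingness to pay runs from 0 up to 37.
DWL = ½ × 37 × 38.85 = 718.725.

Deadweight loss = 718.725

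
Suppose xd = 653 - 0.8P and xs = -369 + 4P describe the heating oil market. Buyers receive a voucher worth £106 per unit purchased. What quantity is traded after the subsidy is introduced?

Pre-subsidy: 653 - 0.8P = -369 + 4P gives P* = 2555/12, x* = 1448/3.
With the rebate, buyers effectively pay Pb = Ps − 106, where Ps is the price sellers receive.
Demand in terms of Ps becomes xd = 653 − 0.8(Ps − 106) = 737.8 - 0.8Ps. Setting this equal to supply: 737.8 - 0.8Ps = -369 + 4Ps, so Ps = 2767/12.
Buyers pay Pb = 2767/12 − 106 = 1495/12; x' = -369 + 4·(2767/12) = 1660/3.

x' = 1660/3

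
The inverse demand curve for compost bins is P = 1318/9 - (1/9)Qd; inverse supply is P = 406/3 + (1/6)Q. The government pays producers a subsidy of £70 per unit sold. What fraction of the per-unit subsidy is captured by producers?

Producer share = 0.6

Pre-subsidy: 1318/9 - (1/9)Q = 406/3 + (1/6)Q gives Q* = 40 and P* = 142.
With the subsidy, sellers receive Ps = Pb + 70 for each unit, where Pb is the price buyers pay.
On the curves, Pb = 1318/9 - (1/9)Q and Ps = 406/3 + (1/6)Q; the wedge Ps − Pb = 70 gives 406/3 + (1/6)Q − (1318/9 - (1/9)Q) = 70, so Q' = 292.
Then Pb = 1318/9 − (1/9)·292 = 114 and Ps = 406/3 + (1/6)·292 = 184.
Buyers' price falls by P* − Pb = 142 − 114 = 28; sellers' price rises by Ps − P* = 184 − 142 = 42.
So producers capture 42/70 = 0.6 of each unit of subsidy.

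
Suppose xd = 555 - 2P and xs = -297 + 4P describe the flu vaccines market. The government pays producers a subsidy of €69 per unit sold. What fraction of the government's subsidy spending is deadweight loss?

DWL / government spending = 46/363

Pre-subsidy: 555 - 2P = -297 + 4P gives P* = 142, x* = 271.
With the subsidy, sellers receive Ps = Pb + 69 for each unit, where Pb is the price buyers pay.
Supply in terms of Pb becomes xs = -297 + 4(Pb + 69) = -21 + 4Pb. Setting this equal to demand: 555 - 2Pb = -21 + 4Pb, so Pb = 96.
Sellers receive Ps = 96 + 69 = 165; x' = 555 − 2·96 = 363.
ΔCS = ½(271 + 363)(142 − 96) = 14582; ΔPS = ½(271 + 363)(165 − 142) = 7291.
Government spending = 69 × 363 = 25047.
DWL = ½ × 69 × (363 − 271) = 3174; fraction = 3174 / 25047 = 46/363.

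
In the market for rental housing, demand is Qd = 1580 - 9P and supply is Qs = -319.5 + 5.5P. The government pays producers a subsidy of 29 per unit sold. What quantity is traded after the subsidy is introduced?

Pre-subsidy: 1580 - 9P = -319.5 + 5.5P gives P* = 131, Q* = 401.
With the subsidy, sellers receive Ps = Pb + 29 for each unit, where Pb is the price buyers pay.
Supply in terms of Pb becomes Qs = -319.5 + 5.5(Pb + 29) = -160 + 5.5Pb. Setting this equal to demand: 1580 - 9Pb = -160 + 5.5Pb, so Pb = 120.
Sellers receive Ps = 120 + 29 = 149; Q' = 1580 − 9·120 = 500.

Q' = 500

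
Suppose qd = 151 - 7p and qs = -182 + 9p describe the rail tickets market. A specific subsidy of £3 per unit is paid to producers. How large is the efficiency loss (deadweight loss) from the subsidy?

Deadweight loss = £17.71875

Pre-subsidy: 151 - 7p = -182 + 9p gives p* = 20.8125, q* = 5.3125.
With the subsidy, sellers receive ps = pb + 3 for each unit, where pb is the price buyers pay.
Supply in terms of pb becomes qs = -182 + 9(pb + 3) = -155 + 9pb. Setting this equal to demand: 151 - 7pb = -155 + 9pb, so pb = 19.125.
Sellers receive ps = 19.125 + 3 = 22.125; q' = 151 − 7·19.125 = 17.125.
The subsidy expands output by 17.125 − 5.3125 = 11.8125 past the efficient level; on those units the gap between marginal cost and willingness to pay runs from 0 up to 3.
DWL = ½ × 3 × 11.8125 = 17.71875.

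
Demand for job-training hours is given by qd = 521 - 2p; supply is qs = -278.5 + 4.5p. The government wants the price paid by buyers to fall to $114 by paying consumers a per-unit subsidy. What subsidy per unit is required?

At a buyer price of 114, quantity demanded is 521 − 2·114 = 293.
Sellers supply 293 only when they receive ps with -278.5 + 4.5·ps = 293, i.e. ps = 127.
s = ps − pb = 127 − 114 = 13.

Required subsidy s = $13 per unit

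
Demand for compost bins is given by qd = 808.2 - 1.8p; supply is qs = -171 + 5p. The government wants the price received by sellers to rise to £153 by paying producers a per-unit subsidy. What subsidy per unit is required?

Required subsidy s = £34 per unit

At a seller price of 153, quantity supplied is -171 + 5·153 = 594.
Buyers absorb 594 only when they pay pb with 808.2 − 1.8·pb = 594, i.e. pb = 119.
s = ps − pb = 153 − 119 = 34.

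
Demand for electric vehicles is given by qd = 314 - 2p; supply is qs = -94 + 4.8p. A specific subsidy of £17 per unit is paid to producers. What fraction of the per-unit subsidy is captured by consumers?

Pre-subsidy: 314 - 2p = -94 + 4.8p gives p* = 60, q* = 194.
With the subsidy, sellers receive ps = pb + 17 for each unit, where pb is the price buyers pay.
Supply in terms of pb becomes qs = -94 + 4.8(pb + 17) = -12.4 + 4.8pb. Setting this equal to demand: 314 - 2pb = -12.4 + 4.8pb, so pb = 48.
Sellers receive ps = 48 + 17 = 65; q' = 314 − 2·48 = 218.
Buyers' price falls by p* − pb = 60 − 48 = 12; sellers' price rises by ps − p* = 65 − 60 = 5.
So consumers capture 12/17 = 12/17 of each unit of subsidy.

Consumer share = 12/17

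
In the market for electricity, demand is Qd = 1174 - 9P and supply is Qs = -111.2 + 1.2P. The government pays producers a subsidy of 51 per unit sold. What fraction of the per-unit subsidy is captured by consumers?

Pre-subsidy: 1174 - 9P = -111.2 + 1.2P gives P* = 126, Q* = 40.
With the subsidy, sellers receive Ps = Pb + 51 for each unit, where Pb is the price buyers pay.
Supply in terms of Pb becomes Qs = -111.2 + 1.2(Pb + 51) = -50 + 1.2Pb. Setting this equal to demand: 1174 - 9Pb = -50 + 1.2Pb, so Pb = 120.
Sellers receive Ps = 120 + 51 = 171; Q' = 1174 − 9·120 = 94.
Buyers' price falls by P* − Pb = 126 − 120 = 6; sellers' price rises by Ps − P* = 171 − 126 = 45.
So consumers capture 6/51 = 2/17 of each unit of subsidy.

Consumer share = 2/17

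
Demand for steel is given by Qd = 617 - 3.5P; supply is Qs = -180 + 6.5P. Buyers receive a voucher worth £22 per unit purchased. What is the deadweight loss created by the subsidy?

Pre-subsidy: 617 - 3.5P = -180 + 6.5P gives P* = 79.7, Q* = 338.05.
With the rebate, buyers effectively pay Pb = Ps − 22, where Ps is the price sellers receive.
Demand in terms of Ps becomes Qd = 617 − 3.5(Ps − 22) = 694 - 3.5Ps. Setting this equal to supply: 694 - 3.5Ps = -180 + 6.5Ps, so Ps = 87.4.
Buyers pay Pb = 87.4 − 22 = 65.4; Q' = -180 + 6.5·87.4 = 388.1.
The subsidy expands output by 388.1 − 338.05 = 50.05 past the efficient level; on those units the gap between marginal cost and willingness to pay runs from 0 up to 22.
DWL = ½ × 22 × 50.05 = 550.55.

Deadweight loss = £550.55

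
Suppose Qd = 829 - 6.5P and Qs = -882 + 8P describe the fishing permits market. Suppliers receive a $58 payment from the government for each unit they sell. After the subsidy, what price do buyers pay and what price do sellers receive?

Pre-subsidy: 829 - 6.5P = -882 + 8P gives P* = 118, Q* = 62.
With the subsidy, sellers receive Ps = Pb + 58 for each unit, where Pb is the price buyers pay.
Supply in terms of Pb becomes Qs = -882 + 8(Pb + 58) = -418 + 8Pb. Setting this equal to demand: 829 - 6.5Pb = -418 + 8Pb, so Pb = 86.
Sellers receive Ps = 86 + 58 = 144; Q' = 829 − 6.5·86 = 270.

Buyers pay $86; sellers receive $144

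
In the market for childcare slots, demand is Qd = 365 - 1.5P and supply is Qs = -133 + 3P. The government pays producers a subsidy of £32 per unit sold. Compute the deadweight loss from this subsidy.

Deadweight loss = £512

Pre-subsidy: 365 - 1.5P = -133 + 3P gives P* = 332/3, Q* = 199.
With the subsidy, sellers receive Ps = Pb + 32 for each unit, where Pb is the price buyers pay.
Supply in terms of Pb becomes Qs = -133 + 3(Pb + 32) = -37 + 3Pb. Setting this equal to demand: 365 - 1.5Pb = -37 + 3Pb, so Pb = 268/3.
Sellers receive Ps = 268/3 + 32 = 364/3; Q' = 365 − 1.5·(268/3) = 231.
The subsidy expands output by 231 − 199 = 32 past the efficient level; on those units the gap between marginal cost and willingness to pay runs from 0 up to 32.
DWL = ½ × 32 × 32 = 512.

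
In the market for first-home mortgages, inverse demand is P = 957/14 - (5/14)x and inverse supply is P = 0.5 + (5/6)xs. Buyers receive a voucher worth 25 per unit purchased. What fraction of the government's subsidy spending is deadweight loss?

DWL / government spending = 7/52

Pre-subsidy: 957/14 - (5/14)x = 0.5 + (5/6)x gives x* = 57 and P* = 48.
With the rebate, buyers effectively pay Pb = Ps − 25, where Ps is the price sellers receive.
On the curves, Pb = 957/14 - (5/14)x and Ps = 0.5 + (5/6)x; the wedge Ps − Pb = 25 gives 0.5 + (5/6)x − (957/14 - (5/14)x) = 25, so x' = 78.
Then Pb = 957/14 − (5/14)·78 = 40.5 and Ps = 0.5 + (5/6)·78 = 65.5.
ΔCS = ½(57 + 78)(48 − 40.5) = 506.25; ΔPS = ½(57 + 78)(65.5 − 48) = 1181.25.
Government spending = 25 × 78 = 1950.
DWL = ½ × 25 × (78 − 57) = 262.5; fraction = 262.5 / 1950 = 7/52.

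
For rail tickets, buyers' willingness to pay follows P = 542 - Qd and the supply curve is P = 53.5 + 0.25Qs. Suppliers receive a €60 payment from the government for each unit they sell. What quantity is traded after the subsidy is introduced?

Pre-subsidy: 542 - Q = 53.5 + 0.25Q gives Q* = 390.8 and P* = 151.2.
With the subsidy, sellers receive Ps = Pb + 60 for each unit, where Pb is the price buyers pay.
On the curves, Pb = 542 - Q and Ps = 53.5 + 0.25Q; the wedge Ps − Pb = 60 gives 53.5 + 0.25Q − (542 - Q) = 60, so Q' = 438.8.
Then Pb = 542 − 1·438.8 = 103.2 and Ps = 53.5 + 0.25·438.8 = 163.2.

Q' = 438.8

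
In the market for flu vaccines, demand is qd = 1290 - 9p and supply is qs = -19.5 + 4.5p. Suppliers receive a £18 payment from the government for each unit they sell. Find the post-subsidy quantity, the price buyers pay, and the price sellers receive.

Pre-subsidy: 1290 - 9p = -19.5 + 4.5p gives p* = 97, q* = 417.
With the subsidy, sellers receive ps = pb + 18 for each unit, where pb is the price buyers pay.
Supply in terms of pb becomes qs = -19.5 + 4.5(pb + 18) = 61.5 + 4.5pb. Setting this equal to demand: 1290 - 9pb = 61.5 + 4.5pb, so pb = 91.
Sellers receive ps = 91 + 18 = 109; q' = 1290 − 9·91 = 471.

q' = 471; buyers pay £91; sellers receive £109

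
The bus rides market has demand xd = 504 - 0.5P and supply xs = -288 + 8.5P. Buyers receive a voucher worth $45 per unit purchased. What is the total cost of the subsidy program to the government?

Pre-subsidy: 504 - 0.5P = -288 + 8.5P gives P* = 88, x* = 460.
With the rebate, buyers effectively pay Pb = Ps − 45, where Ps is the price sellers receive.
Demand in terms of Ps becomes xd = 504 − 0.5(Ps − 45) = 526.5 - 0.5Ps. Setting this equal to supply: 526.5 - 0.5Ps = -288 + 8.5Ps, so Ps = 90.5.
Buyers pay Pb = 90.5 − 45 = 45.5; x' = -288 + 8.5·90.5 = 481.25.
Government outlay = subsidy × quantity = 45 × 481.25 = 21656.25.

Government cost = $21656.25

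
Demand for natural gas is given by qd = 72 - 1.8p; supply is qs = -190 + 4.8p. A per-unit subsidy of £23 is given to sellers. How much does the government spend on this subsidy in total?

Government cost = 38778/55

Pre-subsidy: 72 - 1.8p = -190 + 4.8p gives p* = 1310/33, q* = 6/11.
With the subsidy, sellers receive ps = pb + 23 for each unit, where pb is the price buyers pay.
Supply in terms of pb becomes qs = -190 + 4.8(pb + 23) = -79.6 + 4.8pb. Setting this equal to demand: 72 - 1.8pb = -79.6 + 4.8pb, so pb = 758/33.
Sellers receive ps = 758/33 + 23 = 1517/33; q' = 72 − 1.8·(758/33) = 1686/55.
Government outlay = subsidy × quantity = 23 × 1686/55 = 38778/55.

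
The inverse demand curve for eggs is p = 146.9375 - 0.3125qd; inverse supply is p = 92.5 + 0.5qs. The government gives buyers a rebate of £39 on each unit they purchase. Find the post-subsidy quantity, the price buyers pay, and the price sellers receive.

Pre-subsidy: 146.9375 - 0.3125q = 92.5 + 0.5q gives q* = 67 and p* = 126.
With the rebate, buyers effectively pay pb = ps − 39, where ps is the price sellers receive.
On the curves, pb = 146.9375 - 0.3125q and ps = 92.5 + 0.5q; the wedge ps − pb = 39 gives 92.5 + 0.5q − (146.9375 - 0.3125q) = 39, so q' = 115.
Then pb = 146.9375 − 0.3125·115 = 111 and ps = 92.5 + 0.5·115 = 150.

q' = 115; buyers pay £111; sellers receive £150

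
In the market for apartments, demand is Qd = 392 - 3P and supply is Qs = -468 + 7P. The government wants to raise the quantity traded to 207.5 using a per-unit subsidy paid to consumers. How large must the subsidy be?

Required subsidy s = 35 per unit

At Q = 207.5, invert demand for the buyer price: Pb = (392 − 207.5)/3 = 61.5; invert supply for the seller price: Ps = (207.5 − (-468))/7 = 96.5.
The subsidy must fill the gap: s = Ps − Pb = 96.5 − 61.5 = 35.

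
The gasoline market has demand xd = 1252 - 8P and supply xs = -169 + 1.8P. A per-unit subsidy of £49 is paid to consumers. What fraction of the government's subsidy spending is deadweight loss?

Pre-subsidy: 1252 - 8P = -169 + 1.8P gives P* = 145, x* = 92.
With the rebate, buyers effectively pay Pb = Ps − 49, where Ps is the price sellers receive.
Demand in terms of Ps becomes xd = 1252 − 8(Ps − 49) = 1644 - 8Ps. Setting this equal to supply: 1644 - 8Ps = -169 + 1.8Ps, so Ps = 185.
Buyers pay Pb = 185 − 49 = 136; x' = -169 + 1.8·185 = 164.
ΔCS = ½(92 + 164)(145 − 136) = 1152; ΔPS = ½(92 + 164)(185 − 145) = 5120.
Government spending = 49 × 164 = 8036.
DWL = ½ × 49 × (164 − 92) = 1764; fraction = 1764 / 8036 = 9/41.

DWL / government spending = 9/41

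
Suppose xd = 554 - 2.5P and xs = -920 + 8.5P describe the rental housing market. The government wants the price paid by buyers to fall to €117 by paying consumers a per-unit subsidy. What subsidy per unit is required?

Required subsidy s = €22 per unit

At a buyer price of 117, quantity demanded is 554 − 2.5·117 = 261.5.
Sellers supply 261.5 only when they receive Ps with -920 + 8.5·Ps = 261.5, i.e. Ps = 139.
s = Ps − Pb = 139 − 117 = 22.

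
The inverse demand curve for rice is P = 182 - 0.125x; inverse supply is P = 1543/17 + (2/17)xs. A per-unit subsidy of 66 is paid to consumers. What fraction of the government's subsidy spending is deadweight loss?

DWL / government spending = 17/81

Pre-subsidy: 182 - 0.125x = 1543/17 + (2/17)x gives x* = 376 and P* = 135.
With the rebate, buyers effectively pay Pb = Ps − 66, where Ps is the price sellers receive.
On the curves, Pb = 182 - 0.125x and Ps = 1543/17 + (2/17)x; the wedge Ps − Pb = 66 gives 1543/17 + (2/17)x − (182 - 0.125x) = 66, so x' = 648.
Then Pb = 182 − 0.125·648 = 101 and Ps = 1543/17 + (2/17)·648 = 167.
ΔCS = ½(376 + 648)(135 − 101) = 17408; ΔPS = ½(376 + 648)(167 − 135) = 16384.
Government spending = 66 × 648 = 42768.
DWL = ½ × 66 × (648 − 376) = 8976; fraction = 8976 / 42768 = 17/81.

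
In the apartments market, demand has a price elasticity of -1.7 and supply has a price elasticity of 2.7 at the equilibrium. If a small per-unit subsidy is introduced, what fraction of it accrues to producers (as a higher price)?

For a small subsidy around the equilibrium, the benefit split depends on the relative slopes, which at a point are proportional to the elasticities.
Buyer share = εs/(εs + |εd|) = 2.7/(2.7 + 1.7) = 27/44; seller share = |εd|/(εs + |εd|) = 17/44.
So producers capture 17/44 of the subsidy.

Producer share = 17/44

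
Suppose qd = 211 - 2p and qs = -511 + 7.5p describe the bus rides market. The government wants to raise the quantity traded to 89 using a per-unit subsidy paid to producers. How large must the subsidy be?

Required subsidy s = 19 per unit

At q = 89, invert demand for the buyer price: pb = (211 − 89)/2 = 61; invert supply for the seller price: ps = (89 − (-511))/7.5 = 80.
The subsidy must fill the gap: s = ps − pb = 80 − 61 = 19.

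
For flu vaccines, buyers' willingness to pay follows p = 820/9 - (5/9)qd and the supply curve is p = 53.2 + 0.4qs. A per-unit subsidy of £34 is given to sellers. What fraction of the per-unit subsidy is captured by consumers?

Consumer share = 25/43

Pre-subsidy: 820/9 - (5/9)q = 53.2 + 0.4q gives q* = 1706/43 and p* = 2970/43.
With the subsidy, sellers receive ps = pb + 34 for each unit, where pb is the price buyers pay.
On the curves, pb = 820/9 - (5/9)q and ps = 53.2 + 0.4q; the wedge ps − pb = 34 gives 53.2 + 0.4q − (820/9 - (5/9)q) = 34, so q' = 3236/43.
Then pb = 820/9 − (5/9)·(3236/43) = 2120/43 and ps = 53.2 + 0.4·(3236/43) = 3582/43.
Buyers' price falls by p* − pb = 2970/43 − 2120/43 = 850/43; sellers' price rises by ps − p* = 3582/43 − 2970/43 = 612/43.
So consumers capture (850/43)/34 = 25/43 of each unit of subsidy.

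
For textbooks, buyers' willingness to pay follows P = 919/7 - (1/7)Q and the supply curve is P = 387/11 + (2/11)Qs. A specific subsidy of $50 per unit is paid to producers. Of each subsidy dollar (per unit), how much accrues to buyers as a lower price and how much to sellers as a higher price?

Pre-subsidy: 919/7 - (1/7)Q = 387/11 + (2/11)Q gives Q* = 296 and P* = 89.
With the subsidy, sellers receive Ps = Pb + 50 for each unit, where Pb is the price buyers pay.
On the curves, Pb = 919/7 - (1/7)Q and Ps = 387/11 + (2/11)Q; the wedge Ps − Pb = 50 gives 387/11 + (2/11)Q − (919/7 - (1/7)Q) = 50, so Q' = 450.
Then Pb = 919/7 − (1/7)·450 = 67 and Ps = 387/11 + (2/11)·450 = 117.
Buyers' price falls by P* − Pb = 89 − 67 = 22; sellers' price rises by Ps − P* = 117 − 89 = 28.

Buyers gain $22 per unit; sellers gain $28 per unit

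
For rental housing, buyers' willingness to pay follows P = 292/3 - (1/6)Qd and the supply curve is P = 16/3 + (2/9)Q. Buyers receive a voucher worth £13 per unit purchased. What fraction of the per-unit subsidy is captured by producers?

Producer share = 4/7

Pre-subsidy: 292/3 - (1/6)Q = 16/3 + (2/9)Q gives Q* = 1656/7 and P* = 1216/21.
With the rebate, buyers effectively pay Pb = Ps − 13, where Ps is the price sellers receive.
On the curves, Pb = 292/3 - (1/6)Q and Ps = 16/3 + (2/9)Q; the wedge Ps − Pb = 13 gives 16/3 + (2/9)Q − (292/3 - (1/6)Q) = 13, so Q' = 270.
Then Pb = 292/3 − (1/6)·270 = 157/3 and Ps = 16/3 + (2/9)·270 = 196/3.
Buyers' price falls by P* − Pb = 1216/21 − 157/3 = 39/7; sellers' price rises by Ps − P* = 196/3 − 1216/21 = 52/7.
So producers capture (52/7)/13 = 4/7 of each unit of subsidy.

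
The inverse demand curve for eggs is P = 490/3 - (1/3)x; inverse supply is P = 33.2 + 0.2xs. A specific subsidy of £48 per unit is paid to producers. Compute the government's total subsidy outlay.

Pre-subsidy: 490/3 - (1/3)x = 33.2 + 0.2x gives x* = 244 and P* = 82.
With the subsidy, sellers receive Ps = Pb + 48 for each unit, where Pb is the price buyers pay.
On the curves, Pb = 490/3 - (1/3)x and Ps = 33.2 + 0.2x; the wedge Ps − Pb = 48 gives 33.2 + 0.2x − (490/3 - (1/3)x) = 48, so x' = 334.
Then Pb = 490/3 − (1/3)·334 = 52 and Ps = 33.2 + 0.2·334 = 100.
Government outlay = subsidy × quantity = 48 × 334 = 16032.

Government cost = £16032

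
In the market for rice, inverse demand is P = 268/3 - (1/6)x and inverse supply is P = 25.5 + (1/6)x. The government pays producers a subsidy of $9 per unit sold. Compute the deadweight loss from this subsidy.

Deadweight loss = $121.5

Pre-subsidy: 268/3 - (1/6)x = 25.5 + (1/6)x gives x* = 191.5 and P* = 689/12.
With the subsidy, sellers receive Ps = Pb + 9 for each unit, where Pb is the price buyers pay.
On the curves, Pb = 268/3 - (1/6)x and Ps = 25.5 + (1/6)x; the wedge Ps − Pb = 9 gives 25.5 + (1/6)x − (268/3 - (1/6)x) = 9, so x' = 218.5.
Then Pb = 268/3 − (1/6)·218.5 = 635/12 and Ps = 25.5 + (1/6)·218.5 = 743/12.
The subsidy expands output by 218.5 − 191.5 = 27 past the efficient level; on those units the gap between marginal cost and willingness to pay runs from 0 up to 9.
DWL = ½ × 9 × 27 = 121.5.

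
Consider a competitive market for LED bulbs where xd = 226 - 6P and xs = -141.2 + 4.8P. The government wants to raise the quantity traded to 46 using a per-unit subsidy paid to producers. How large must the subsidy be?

At x = 46, invert demand for the buyer price: Pb = (226 − 46)/6 = 30; invert supply for the seller price: Ps = (46 − (-141.2))/4.8 = 39.
The subsidy must fill the gap: s = Ps − Pb = 39 − 30 = 9.

Required subsidy s = 9 per unit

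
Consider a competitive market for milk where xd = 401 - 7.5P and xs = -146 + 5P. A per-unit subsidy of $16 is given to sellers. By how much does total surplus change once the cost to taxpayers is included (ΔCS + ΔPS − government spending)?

Pre-subsidy: 401 - 7.5P = -146 + 5P gives P* = 43.76, x* = 72.8.
With the subsidy, sellers receive Ps = Pb + 16 for each unit, where Pb is the price buyers pay.
Supply in terms of Pb becomes xs = -146 + 5(Pb + 16) = -66 + 5Pb. Setting this equal to demand: 401 - 7.5Pb = -66 + 5Pb, so Pb = 37.36.
Sellers receive Ps = 37.36 + 16 = 53.36; x' = 401 − 7.5·37.36 = 120.8.
ΔCS = ½(72.8 + 120.8)(43.76 − 37.36) = 619.52; ΔPS = ½(72.8 + 120.8)(53.36 − 43.76) = 929.28.
Government spending = 16 × 120.8 = 1932.8.
Net change = 619.52 + 929.28 − 1932.8 = -384. The loss equals the DWL triangle ½·16·48.

Net change in total surplus = -$384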